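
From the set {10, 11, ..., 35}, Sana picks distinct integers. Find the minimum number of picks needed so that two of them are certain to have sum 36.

19

Group the elements by complementary pair {x, 36−x}: {10,26}, {11,25}, {12,24}, …, giving 8 two-element pairs, the single value 18 (it cannot pair with itself since the integers are distinct), and 9 integers whose partner 36−x falls outside [10,35].
Treating each of those 18 groups as a pigeonhole, one can pick one integer per group — 18 integers — with no two summing to 36.
The 19th integer lands in an occupied pair, forcing a sum of 36.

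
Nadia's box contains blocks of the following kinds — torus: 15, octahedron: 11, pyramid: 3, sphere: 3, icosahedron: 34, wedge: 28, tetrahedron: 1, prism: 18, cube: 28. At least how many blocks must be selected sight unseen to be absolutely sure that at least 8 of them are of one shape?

Pigeonhole: put each drawn block into a box by shape. The largest draw with every box below 8 takes min(count, 7) from each shape; shapes with fewer than 7 contribute all they have.
Σ min(cᵢ, 7) = 7 + 7 + 3 + 3 + 7 + 7 + 1 + 7 + 7 = 49.
Draw number 49 + 1 = 50 must push one box to 8.

50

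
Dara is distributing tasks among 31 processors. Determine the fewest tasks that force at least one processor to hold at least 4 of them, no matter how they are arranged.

94

With 93 tasks one could put exactly 3 in each of the 31 processors, and no processor would reach 4.
By the pigeonhole principle, one more task must land in a processor that already has 3, giving it 4.
So 31 × 3 + 1 = 94 tasks are required.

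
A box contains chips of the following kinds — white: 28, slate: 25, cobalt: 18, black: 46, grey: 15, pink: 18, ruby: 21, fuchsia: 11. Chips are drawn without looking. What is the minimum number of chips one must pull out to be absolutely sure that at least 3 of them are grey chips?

170

In the worst case for collecting grey chips, every non-grey chip comes out first.
There are 28 + 25 + 18 + 46 + 18 + 21 + 11 = 167 non-grey chips altogether.
After those, each further chip must be grey, so 167 + 3 = 170 draws guarantee 3 grey chips.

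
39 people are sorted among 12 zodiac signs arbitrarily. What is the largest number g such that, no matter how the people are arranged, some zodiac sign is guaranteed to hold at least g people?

4

Pigeonhole: the 12 zodiac signs are the holes and the 39 people are the pigeons.
If every zodiac sign held at most 3 people, the total would be at most 12 × 3 = 36, which is less than 39.
So some zodiac sign holds at least ⌈39/12⌉ = 4 people.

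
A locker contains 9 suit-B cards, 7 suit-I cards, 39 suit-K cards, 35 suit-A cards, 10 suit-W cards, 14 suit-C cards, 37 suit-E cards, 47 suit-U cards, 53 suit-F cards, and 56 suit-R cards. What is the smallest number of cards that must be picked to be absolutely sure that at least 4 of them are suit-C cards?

In the worst case for collecting suit-C cards, every non-suit-C card comes out first.
There are 9 + 7 + 39 + 35 + 10 + 37 + 47 + 53 + 56 = 293 non-suit-C cards altogether.
After those, each further card must be suit-C, so 293 + 4 = 297 draws guarantee 4 suit-C cards.

297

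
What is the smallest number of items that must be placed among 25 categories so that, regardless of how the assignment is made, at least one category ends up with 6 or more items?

126

With 125 items one could put exactly 5 in each of the 25 categories, and no category would reach 6.
By pigeonhole, one more item must land in a category that already has 5, giving it 6.
So 25 × 5 + 1 = 126 items are required.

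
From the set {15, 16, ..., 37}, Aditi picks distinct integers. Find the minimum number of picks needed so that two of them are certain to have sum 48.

15

A set avoiding the sum 48 can contain at most one of each pair {x, 48−x}, plus the 5 elements whose complement lies outside the range or equal to its own complement.
The integers 24, …, 37 (14 of them) are such a set: any two sum to at least 24+25 = 49 > 48.
Any 15th integer completes one of the 9 pairs, so 15 choices force a sum of 48.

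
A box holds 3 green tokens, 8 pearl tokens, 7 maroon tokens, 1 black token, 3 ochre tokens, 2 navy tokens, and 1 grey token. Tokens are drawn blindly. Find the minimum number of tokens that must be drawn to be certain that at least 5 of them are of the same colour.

The 7 colours are the holes; the tokens drawn are the pigeons.
To avoid 5 of any one colour, the worst case takes at most 4 of each colour, or every token of a colour that has fewer than 4.
That gives 3 + 4 + 4 + 1 + 3 + 2 + 1 = 18 tokens with no colour reaching 5.
The next token forces some colour to 5, so 18 + 1 = 19.

19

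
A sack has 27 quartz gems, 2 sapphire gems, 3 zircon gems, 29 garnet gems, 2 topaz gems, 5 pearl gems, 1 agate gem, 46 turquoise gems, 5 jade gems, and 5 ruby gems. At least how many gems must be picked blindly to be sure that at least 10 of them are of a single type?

An adversary could hand out at most 9 gems per type (7 types run out sooner): 9 + 2 + 3 + 9 + 2 + 5 + 1 + 9 + 5 + 5 = 50 gems and still no type has 10.
One more gem lands in a type already at 9, so 51 draws are enough and 50 are not.

51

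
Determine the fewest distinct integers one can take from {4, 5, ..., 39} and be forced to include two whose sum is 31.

25

Group the elements by complementary pair {x, 31−x}: {4,27}, {5,26}, {6,25}, …, giving 12 two-element pairs and 12 integers whose partner 31−x falls outside [4,39].
By pigeonhole, treating each of those 24 groups as a pigeonhole, one can pick one integer per group — 24 integers — with no two summing to 31.
The 25th integer lands in an occupied pair, forcing a sum of 31.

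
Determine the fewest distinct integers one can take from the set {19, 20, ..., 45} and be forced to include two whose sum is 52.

A set avoiding the sum 52 can contain at most one of each pair {x, 52−x}, plus the 13 elements whose complement lies outside the range or equal to its own complement.
The integers 26, …, 45 (20 of them) are such a set: any two sum to at least 26+27 = 53 > 52.
By the pigeonhole principle, any 21st integer completes one of the 7 pairs, so 21 choices force a sum of 52.

21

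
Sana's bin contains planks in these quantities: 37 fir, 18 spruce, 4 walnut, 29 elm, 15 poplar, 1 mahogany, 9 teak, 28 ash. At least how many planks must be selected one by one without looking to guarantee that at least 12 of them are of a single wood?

By pigeonhole, put each drawn plank into a box by wood. The largest draw with every box below 12 takes min(count, 11) from each wood; woods with fewer than 11 contribute all they have.
Σ min(cᵢ, 11) = 11 + 11 + 4 + 11 + 11 + 1 + 9 + 11 = 69.
Draw number 69 + 1 = 70 must push one box to 12.

70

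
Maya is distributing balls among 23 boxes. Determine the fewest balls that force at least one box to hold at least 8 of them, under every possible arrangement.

162

With 161 balls one could put exactly 7 in each of the 23 boxes, and no box would reach 8.
Pigeonhole: one more ball must land in a box that already has 7, giving it 8.
So 23 × 7 + 1 = 162 balls are required.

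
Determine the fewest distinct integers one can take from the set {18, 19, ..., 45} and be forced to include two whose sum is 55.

A set avoiding the sum 55 can contain at most one of each pair {x, 55−x}, plus the 8 elements whose complement lies outside the range.
The integers 28, …, 45 (18 of them) are such a set: any two sum to at least 28+29 = 57 > 55.
Any 19th integer completes one of the 10 pairs, so 19 choices force a sum of 55.

19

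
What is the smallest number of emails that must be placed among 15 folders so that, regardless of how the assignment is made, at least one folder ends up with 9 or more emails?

With 120 emails one could put exactly 8 in each of the 15 folders, and no folder would reach 9.
Pigeonhole: one more email must land in a folder that already has 8, giving it 9.
So 15 × 8 + 1 = 121 emails are required.

121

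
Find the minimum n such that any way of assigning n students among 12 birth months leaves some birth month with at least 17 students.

193

With 192 students one could put exactly 16 in each of the 12 birth months, and no birth month would reach 17.
Pigeonhole: one more student must land in a birth month that already has 16, giving it 17.
So 12 × 16 + 1 = 193 students are required.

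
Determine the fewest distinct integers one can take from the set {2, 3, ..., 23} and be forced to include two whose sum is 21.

14

Group the elements by complementary pair {x, 21−x}: {2,19}, {3,18}, {4,17}, …, giving 9 two-element pairs and 4 integers whose partner 21−x falls outside [2,23].
By pigeonhole, treating each of those 13 groups as a pigeonhole, one can pick one integer per group — 13 integers — with no two summing to 21.
The 14th integer lands in an occupied pair, forcing a sum of 21.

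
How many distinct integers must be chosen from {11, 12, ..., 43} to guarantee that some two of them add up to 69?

25

A set avoiding the sum 69 can contain at most one of each pair {x, 69−x}, plus the 15 elements whose complement lies outside the range.
The integers 11, …, 34 (24 of them) are such a set: any two sum to at least 11+12 = 23 and at most 33+34 = 67 < 69.
Any 25th integer completes one of the 9 pairs, so 25 choices force a sum of 69.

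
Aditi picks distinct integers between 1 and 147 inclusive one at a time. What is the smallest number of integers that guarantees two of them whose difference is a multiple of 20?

21

Integers whose pairwise differences are multiples of 20 are exactly those sharing a remainder mod 20. The 20 residue classes mod 20 are the pigeonholes.
With 20 integers one could put 1 in each residue class and have no class reach 2.
The 21st integer pushes some class to 2, so 20·1 + 1 = 21.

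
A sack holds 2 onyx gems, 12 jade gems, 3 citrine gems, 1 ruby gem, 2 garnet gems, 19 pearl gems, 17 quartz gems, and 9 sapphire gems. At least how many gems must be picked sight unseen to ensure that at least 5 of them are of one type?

25

By pigeonhole, the 8 types are the holes; the gems drawn are the pigeons.
To avoid 5 of any one type, the worst case takes at most 4 of each type, or every gem of a type that has fewer than 4.
That gives 2 + 4 + 3 + 1 + 2 + 4 + 4 + 4 = 24 gems with no type reaching 5.
The next gem forces some type to 5, so 24 + 1 = 25.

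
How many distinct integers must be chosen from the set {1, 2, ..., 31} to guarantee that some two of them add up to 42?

Group the elements by complementary pair {x, 42−x}: {11,31}, {12,30}, {13,29}, …, giving 10 two-element pairs; the single value 21 (it cannot pair with itself since the integers are distinct); and 10 integers whose partner 42−x falls outside [1,31].
By the pigeonhole principle, treating each of those 21 groups as a pigeonhole, one can pick one integer per group — 21 integers — with no two summing to 42.
The 22nd integer lands in an occupied pair, forcing a sum of 42.

22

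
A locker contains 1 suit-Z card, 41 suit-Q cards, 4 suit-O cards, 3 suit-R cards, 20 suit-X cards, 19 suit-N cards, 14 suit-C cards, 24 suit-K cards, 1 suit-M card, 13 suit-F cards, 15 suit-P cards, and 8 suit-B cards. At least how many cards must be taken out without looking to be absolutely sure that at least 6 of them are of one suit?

50

Pigeonhole: the 12 suits are the holes; the cards drawn are the pigeons.
To avoid 6 of any one suit, the worst case takes at most 5 of each suit, or every card of a suit that has fewer than 5.
That gives 1 + 5 + 4 + 3 + 5 + 5 + 5 + 5 + 1 + 5 + 5 + 5 = 49 cards with no suit reaching 6.
The next card forces some suit to 6, so 49 + 1 = 50.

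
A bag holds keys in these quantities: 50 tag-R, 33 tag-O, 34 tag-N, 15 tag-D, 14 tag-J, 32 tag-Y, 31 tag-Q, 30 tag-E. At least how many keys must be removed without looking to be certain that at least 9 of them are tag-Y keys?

216

In the worst case for collecting tag-Y keys, every non-tag-Y key comes out first.
There are 50 + 33 + 34 + 15 + 14 + 31 + 30 = 207 non-tag-Y keys altogether.
After those, each further key must be tag-Y, so 207 + 9 = 216 draws guarantee 9 tag-Y keys.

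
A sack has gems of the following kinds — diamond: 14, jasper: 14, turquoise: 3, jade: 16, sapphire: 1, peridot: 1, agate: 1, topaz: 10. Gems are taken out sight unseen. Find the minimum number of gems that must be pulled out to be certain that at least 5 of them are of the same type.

Pigeonhole: the 8 types are the holes; the gems drawn are the pigeons.
To avoid 5 of any one type, the worst case takes at most 4 of each type, or every gem of a type that has fewer than 4.
That gives 4 + 4 + 3 + 4 + 1 + 1 + 1 + 4 = 22 gems with no type reaching 5.
The next gem forces some type to 5, so 22 + 1 = 23.

23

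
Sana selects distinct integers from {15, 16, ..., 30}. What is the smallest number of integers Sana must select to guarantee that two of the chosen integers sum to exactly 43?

10

Two chosen integers sum to 43 exactly when both halves of some pair {x, 43−x} with 15 ≤ x ≤ 43−x ≤ 28 are chosen — 7 such pairs.
The remaining 2 elements (those with no distinct partner in range) can never complete a 43-sum, so the worst case takes all of them and one from each pair: 2 + 7 = 9.
Pigeonhole: the 10th integer has to be the second member of some pair, so 9 + 1 = 10.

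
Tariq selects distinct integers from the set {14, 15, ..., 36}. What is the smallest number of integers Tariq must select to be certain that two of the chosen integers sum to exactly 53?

14

Group the elements by complementary pair {x, 53−x}: {17,36}, {18,35}, {19,34}, …, giving 10 two-element pairs and 3 integers whose partner 53−x falls outside [14,36].
By pigeonhole, treating each of those 13 groups as a pigeonhole, one can pick one integer per group — 13 integers — with no two summing to 53.
The 14th integer lands in an occupied pair, forcing a sum of 53.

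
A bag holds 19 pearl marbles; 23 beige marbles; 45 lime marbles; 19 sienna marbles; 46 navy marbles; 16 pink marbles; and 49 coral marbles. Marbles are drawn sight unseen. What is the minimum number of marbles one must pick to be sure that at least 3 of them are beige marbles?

197

In the worst case for collecting beige marbles, every non-beige marble comes out first.
There are 19 + 45 + 19 + 46 + 16 + 49 = 194 non-beige marbles altogether.
After those, each further marble must be beige, so 194 + 3 = 197 draws guarantee 3 beige marbles.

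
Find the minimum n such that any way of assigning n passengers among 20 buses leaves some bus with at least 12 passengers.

221

With 220 passengers one could put exactly 11 in each of the 20 buses, and no bus would reach 12.
Pigeonhole: one more passenger must land in a bus that already has 11, giving it 12.
So 20 × 11 + 1 = 221 passengers are required.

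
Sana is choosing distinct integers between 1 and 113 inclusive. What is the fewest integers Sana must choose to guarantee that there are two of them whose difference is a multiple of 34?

35

Integers whose pairwise differences are multiples of 34 are exactly those sharing a remainder mod 34. By pigeonhole, the 34 residue classes mod 34 are the pigeonholes.
With 34 integers one could put 1 in each residue class and have no class reach 2.
The 35th integer pushes some class to 2, so 34·1 + 1 = 35.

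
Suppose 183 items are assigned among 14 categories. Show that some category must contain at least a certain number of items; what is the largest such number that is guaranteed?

14

The 14 categories are the holes and the 183 items are the pigeons.
If every category held at most 13 items, the total would be at most 14 × 13 = 182, which is less than 183.
So some category holds at least ⌈183/14⌉ = 14 items.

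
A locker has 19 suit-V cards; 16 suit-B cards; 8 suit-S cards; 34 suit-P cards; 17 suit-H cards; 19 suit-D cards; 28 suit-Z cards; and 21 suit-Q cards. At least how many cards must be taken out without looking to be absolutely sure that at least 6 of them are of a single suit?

Put each drawn card into a box by suit. The largest draw with every box below 6 takes min(count, 5) from each suit.
Σ min(cᵢ, 5) = 5 + 5 + 5 + 5 + 5 + 5 + 5 + 5 = 40.
Draw number 40 + 1 = 41 must push one box to 6.

41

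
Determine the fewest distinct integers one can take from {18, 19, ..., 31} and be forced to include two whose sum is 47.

9

A set avoiding the sum 47 can contain at most one of each pair {x, 47−x}, plus the 2 elements whose complement lies outside the range.
The integers 24, …, 31 (8 of them) are such a set: any two sum to at least 24+25 = 49 > 47.
Any 9th integer completes one of the 6 pairs, so 9 choices force a sum of 47.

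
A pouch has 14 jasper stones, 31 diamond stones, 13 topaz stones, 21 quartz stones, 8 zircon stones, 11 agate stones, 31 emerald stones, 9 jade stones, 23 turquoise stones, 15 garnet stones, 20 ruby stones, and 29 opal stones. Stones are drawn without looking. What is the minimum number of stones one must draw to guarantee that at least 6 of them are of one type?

61

Put each drawn stone into a box by type. The largest draw with every box below 6 takes min(count, 5) from each type.
Σ min(cᵢ, 5) = 5 + 5 + 5 + 5 + 5 + 5 + 5 + 5 + 5 + 5 + 5 + 5 = 60.
Draw number 60 + 1 = 61 must push one box to 6.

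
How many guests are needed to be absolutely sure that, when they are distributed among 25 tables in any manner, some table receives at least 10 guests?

With 225 guests one could put exactly 9 in each of the 25 tables, and no table would reach 10.
One more guest must land in a table that already has 9, giving it 10.
So 25 × 9 + 1 = 226 guests are required.

226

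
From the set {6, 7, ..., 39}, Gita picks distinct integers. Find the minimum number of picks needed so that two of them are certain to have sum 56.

A set avoiding the sum 56 can contain at most one of each pair {x, 56−x}, plus the 12 elements whose complement lies outside the range or equal to its own complement.
The integers 6, …, 28 (23 of them) are such a set: any two sum to at least 6+7 = 13 and at most 27+28 = 55 < 56.
Any 24th integer completes one of the 11 pairs, so 24 choices force a sum of 56.

24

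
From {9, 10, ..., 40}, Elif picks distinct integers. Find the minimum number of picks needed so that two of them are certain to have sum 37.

23

Two chosen integers sum to 37 exactly when both halves of some pair {x, 37−x} with 9 ≤ x ≤ 37−x ≤ 28 are chosen — 10 such pairs.
The remaining 12 elements (those with no distinct partner in range) can never complete a 37-sum, so the worst case takes all of them and one from each pair: 12 + 10 = 22.
Pigeonhole: the 23rd integer has to be the second member of some pair, so 22 + 1 = 23.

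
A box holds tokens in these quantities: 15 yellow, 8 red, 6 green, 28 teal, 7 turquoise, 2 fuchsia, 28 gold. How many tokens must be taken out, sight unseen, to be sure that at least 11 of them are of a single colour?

54

Pigeonhole: the 7 colours are the holes; the tokens drawn are the pigeons.
To avoid 11 of any one colour, the worst case takes at most 10 of each colour, or every token of a colour that has fewer than 10.
That gives 10 + 8 + 6 + 10 + 7 + 2 + 10 = 53 tokens with no colour reaching 11.
The next token forces some colour to 11, so 53 + 1 = 54.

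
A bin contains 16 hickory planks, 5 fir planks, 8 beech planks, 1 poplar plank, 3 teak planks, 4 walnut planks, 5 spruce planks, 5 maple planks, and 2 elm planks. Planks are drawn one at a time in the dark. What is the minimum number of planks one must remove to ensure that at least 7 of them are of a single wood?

An adversary could hand out at most 6 planks per wood (7 woods run out sooner): 6 + 5 + 6 + 1 + 3 + 4 + 5 + 5 + 2 = 37 planks and still no wood has 7.
One more plank lands in a wood already at 6, so 38 draws are enough and 37 are not.

38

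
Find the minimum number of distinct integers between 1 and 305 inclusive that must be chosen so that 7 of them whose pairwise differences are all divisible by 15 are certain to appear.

91

Integers whose pairwise differences are multiples of 15 are exactly those sharing a remainder mod 15. By the pigeonhole principle, the 15 residue classes mod 15 are the pigeonholes.
With 90 integers one could put 6 in each residue class and have no class reach 7.
The 91st integer pushes some class to 7, so 15·6 + 1 = 91.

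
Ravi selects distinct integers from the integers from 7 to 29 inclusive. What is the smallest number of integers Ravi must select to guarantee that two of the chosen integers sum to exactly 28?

17

Group the elements by complementary pair {x, 28−x}: {7,21}, {8,20}, {9,19}, …, giving 7 two-element pairs, the single value 14 (it cannot pair with itself since the integers are distinct), and 8 integers whose partner 28−x falls outside [7,29].
By pigeonhole, treating each of those 16 groups as a pigeonhole, one can pick one integer per group — 16 integers — with no two summing to 28.
The 17th integer lands in an occupied pair, forcing a sum of 28.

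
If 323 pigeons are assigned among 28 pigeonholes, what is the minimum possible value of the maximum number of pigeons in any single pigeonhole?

The 28 pigeonholes are the holes and the 323 pigeons are the pigeons.
If every pigeonhole held at most 11 pigeons, the total would be at most 28 × 11 = 308, which is less than 323.
So some pigeonhole holds at least ⌈323/28⌉ = 12 pigeons.

12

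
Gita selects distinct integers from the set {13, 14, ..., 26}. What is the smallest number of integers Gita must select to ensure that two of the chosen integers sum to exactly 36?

10

A set avoiding the sum 36 can contain at most one of each pair {x, 36−x}, plus the 4 elements whose complement lies outside the range or equal to its own complement.
The integers 18, …, 26 (9 of them) are such a set: any two sum to at least 18+19 = 37 > 36.
Pigeonhole: any 10th integer completes one of the 5 pairs, so 10 choices force a sum of 36.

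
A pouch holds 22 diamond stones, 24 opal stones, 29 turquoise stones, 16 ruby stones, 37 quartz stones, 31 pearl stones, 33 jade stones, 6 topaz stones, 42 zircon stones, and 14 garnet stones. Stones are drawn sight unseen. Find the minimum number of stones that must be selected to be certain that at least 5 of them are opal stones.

In the worst case for collecting opal stones, every non-opal stone comes out first.
There are 22 + 29 + 16 + 37 + 31 + 33 + 6 + 42 + 14 = 230 non-opal stones altogether.
After those, each further stone must be opal, so 230 + 5 = 235 draws guarantee 5 opal stones.

235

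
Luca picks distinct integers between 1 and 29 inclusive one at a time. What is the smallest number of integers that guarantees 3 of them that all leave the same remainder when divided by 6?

13

The 6 residue classes mod 6 are the pigeonholes.
With 12 integers one could put 2 in each residue class and have no class reach 3.
The 13th integer pushes some class to 3, so 6·2 + 1 = 13.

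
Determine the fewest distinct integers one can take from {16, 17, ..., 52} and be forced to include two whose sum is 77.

Group the elements by complementary pair {x, 77−x}: {25,52}, {26,51}, {27,50}, …, giving 14 two-element pairs and 9 integers whose partner 77−x falls outside [16,52].
By the pigeonhole principle, treating each of those 23 groups as a pigeonhole, one can pick one integer per group — 23 integers — with no two summing to 77.
The 24th integer lands in an occupied pair, forcing a sum of 77.

24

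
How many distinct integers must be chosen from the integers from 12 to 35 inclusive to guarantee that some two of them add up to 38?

18

Two chosen integers sum to 38 exactly when both halves of some pair {x, 38−x} with 12 ≤ x ≤ 38−x ≤ 26 are chosen — 7 such pairs.
The remaining 10 elements (those with no distinct partner in range) can never complete a 38-sum, so the worst case takes all of them and one from each pair: 10 + 7 = 17.
Pigeonhole: the 18th integer has to be the second member of some pair, so 17 + 1 = 18.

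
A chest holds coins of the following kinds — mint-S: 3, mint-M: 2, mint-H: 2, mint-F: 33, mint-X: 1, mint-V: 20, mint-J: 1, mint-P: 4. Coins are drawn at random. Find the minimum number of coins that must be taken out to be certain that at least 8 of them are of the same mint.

28

An adversary could hand out at most 7 coins per mint (6 mints run out sooner): 3 + 2 + 2 + 7 + 1 + 7 + 1 + 4 = 27 coins and still no mint has 8.
Pigeonhole: one more coin lands in a mint already at 7, so 28 draws are enough and 27 are not.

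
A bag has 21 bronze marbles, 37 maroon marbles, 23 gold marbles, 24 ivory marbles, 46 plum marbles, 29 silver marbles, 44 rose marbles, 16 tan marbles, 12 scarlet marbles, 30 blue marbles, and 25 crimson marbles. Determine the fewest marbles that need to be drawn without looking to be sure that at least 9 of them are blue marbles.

286

In the worst case for collecting blue marbles, every non-blue marble comes out first.
There are 21 + 37 + 23 + 24 + 46 + 29 + 44 + 16 + 12 + 25 = 277 non-blue marbles altogether.
After those, each further marble must be blue, so 277 + 9 = 286 draws guarantee 9 blue marbles.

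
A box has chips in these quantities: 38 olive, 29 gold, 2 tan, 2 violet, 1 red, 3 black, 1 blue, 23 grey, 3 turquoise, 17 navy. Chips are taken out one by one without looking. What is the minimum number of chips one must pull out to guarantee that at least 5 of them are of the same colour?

The 10 colours are the holes; the chips drawn are the pigeons.
To avoid 5 of any one colour, the worst case takes at most 4 of each colour, or every chip of a colour that has fewer than 4.
That gives 4 + 4 + 2 + 2 + 1 + 3 + 1 + 4 + 3 + 4 = 28 chips with no colour reaching 5.
The next chip forces some colour to 5, so 28 + 1 = 29.

29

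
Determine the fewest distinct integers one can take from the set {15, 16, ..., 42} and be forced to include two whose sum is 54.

17

Group the elements by complementary pair {x, 54−x}: {15,39}, {16,38}, {17,37}, …, giving 12 two-element pairs, the single value 27 (it cannot pair with itself since the integers are distinct), and 3 integers whose partner 54−x falls outside [15,42].
By the pigeonhole principle, treating each of those 16 groups as a pigeonhole, one can pick one integer per group — 16 integers — with no two summing to 54.
The 17th integer lands in an occupied pair, forcing a sum of 54.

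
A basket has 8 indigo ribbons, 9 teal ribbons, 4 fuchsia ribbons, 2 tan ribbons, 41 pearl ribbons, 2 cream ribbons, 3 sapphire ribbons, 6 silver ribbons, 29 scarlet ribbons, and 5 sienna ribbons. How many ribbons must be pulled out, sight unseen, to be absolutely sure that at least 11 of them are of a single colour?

An adversary could hand out at most 10 ribbons per colour (8 colours run out sooner): 8 + 9 + 4 + 2 + 10 + 2 + 3 + 6 + 10 + 5 = 59 ribbons and still no colour has 11.
By pigeonhole, one more ribbon lands in a colour already at 10, so 60 draws are enough and 59 are not.

60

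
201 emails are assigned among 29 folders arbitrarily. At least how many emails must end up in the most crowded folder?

The 29 folders are the holes and the 201 emails are the pigeons.
If every folder held at most 6 emails, the total would be at most 29 × 6 = 174, which is less than 201.
So some folder holds at least ⌈201/29⌉ = 7 emails.

7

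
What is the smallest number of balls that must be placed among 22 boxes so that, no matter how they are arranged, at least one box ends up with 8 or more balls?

With 154 balls one could put exactly 7 in each of the 22 boxes, and no box would reach 8.
Pigeonhole: one more ball must land in a box that already has 7, giving it 8.
So 22 × 7 + 1 = 155 balls are required.

155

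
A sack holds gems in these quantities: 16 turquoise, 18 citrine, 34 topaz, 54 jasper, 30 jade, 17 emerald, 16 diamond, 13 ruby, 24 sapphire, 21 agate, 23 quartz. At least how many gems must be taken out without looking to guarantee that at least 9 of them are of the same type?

89

An adversary could hand out at most 8 gems per type: 8 + 8 + 8 + 8 + 8 + 8 + 8 + 8 + 8 + 8 + 8 = 88 gems and still no type has 9.
One more gem lands in a type already at 8, so 89 draws are enough and 88 are not.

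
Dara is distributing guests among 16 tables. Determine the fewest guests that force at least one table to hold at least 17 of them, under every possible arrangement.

257

With 256 guests one could put exactly 16 in each of the 16 tables, and no table would reach 17.
One more guest must land in a table that already has 16, giving it 17.
So 16 × 16 + 1 = 257 guests are required.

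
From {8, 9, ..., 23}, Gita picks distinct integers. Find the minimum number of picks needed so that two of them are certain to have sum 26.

12

Group the elements by complementary pair {x, 26−x}: {8,18}, {9,17}, {10,16}, …, giving 5 two-element pairs; the single value 13 (it cannot pair with itself since the integers are distinct); and 5 integers whose partner 26−x falls outside [8,23].
By pigeonhole, treating each of those 11 groups as a pigeonhole, one can pick one integer per group — 11 integers — with no two summing to 26.
The 12th integer lands in an occupied pair, forcing a sum of 26.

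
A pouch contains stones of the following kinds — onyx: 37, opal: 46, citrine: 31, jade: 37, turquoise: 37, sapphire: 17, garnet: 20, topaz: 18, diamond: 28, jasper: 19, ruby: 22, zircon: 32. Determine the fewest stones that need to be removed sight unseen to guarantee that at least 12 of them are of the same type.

133

An adversary could hand out at most 11 stones per type: 11 + 11 + 11 + 11 + 11 + 11 + 11 + 11 + 11 + 11 + 11 + 11 = 132 stones and still no type has 12.
One more stone lands in a type already at 11, so 133 draws are enough and 132 are not.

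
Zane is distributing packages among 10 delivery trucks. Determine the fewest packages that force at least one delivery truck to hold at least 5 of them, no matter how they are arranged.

41

With 40 packages one could put exactly 4 in each of the 10 delivery trucks, and no delivery truck would reach 5.
By pigeonhole, one more package must land in a delivery truck that already has 4, giving it 5.
So 10 × 4 + 1 = 41 packages are required.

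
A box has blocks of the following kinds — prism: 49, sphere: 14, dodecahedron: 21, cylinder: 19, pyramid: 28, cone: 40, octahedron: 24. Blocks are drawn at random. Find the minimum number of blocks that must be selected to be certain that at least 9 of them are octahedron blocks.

In the worst case for collecting octahedron blocks, every non-octahedron block comes out first.
There are 49 + 14 + 21 + 19 + 28 + 40 = 171 non-octahedron blocks altogether.
After those, each further block must be octahedron, so 171 + 9 = 180 draws guarantee 9 octahedron blocks.

180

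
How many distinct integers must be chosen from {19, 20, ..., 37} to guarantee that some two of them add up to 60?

13

Group the elements by complementary pair {x, 60−x}: {23,37}, {24,36}, {25,35}, …, giving 7 two-element pairs; the single value 30 (it cannot pair with itself since the integers are distinct); and 4 integers whose partner 60−x falls outside [19,37].
Treating each of those 12 groups as a pigeonhole, one can pick one integer per group — 12 integers — with no two summing to 60.
The 13th integer lands in an occupied pair, forcing a sum of 60.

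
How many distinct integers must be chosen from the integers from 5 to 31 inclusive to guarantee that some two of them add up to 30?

18

A set avoiding the sum 30 can contain at most one of each pair {x, 30−x}, plus the 7 elements whose complement lies outside the range or equal to its own complement.
The integers 15, …, 31 (17 of them) are such a set: any two sum to at least 15+16 = 31 > 30.
By the pigeonhole principle, any 18th integer completes one of the 10 pairs, so 18 choices force a sum of 30.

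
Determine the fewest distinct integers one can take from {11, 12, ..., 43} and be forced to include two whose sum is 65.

A set avoiding the sum 65 can contain at most one of each pair {x, 65−x}, plus the 11 elements whose complement lies outside the range.
The integers 11, …, 32 (22 of them) are such a set: any two sum to at least 11+12 = 23 and at most 31+32 = 63 < 65.
By the pigeonhole principle, any 23rd integer completes one of the 11 pairs, so 23 choices force a sum of 65.

23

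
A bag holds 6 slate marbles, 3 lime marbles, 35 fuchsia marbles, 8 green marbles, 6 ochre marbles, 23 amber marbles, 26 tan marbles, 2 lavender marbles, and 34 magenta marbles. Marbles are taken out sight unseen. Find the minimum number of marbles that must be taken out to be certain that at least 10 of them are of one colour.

An adversary could hand out at most 9 marbles per colour (5 colours run out sooner): 6 + 3 + 9 + 8 + 6 + 9 + 9 + 2 + 9 = 61 marbles and still no colour has 10.
By the pigeonhole principle, one more marble lands in a colour already at 9, so 62 draws are enough and 61 are not.

62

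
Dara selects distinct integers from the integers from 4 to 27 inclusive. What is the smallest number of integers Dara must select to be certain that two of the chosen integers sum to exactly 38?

A set avoiding the sum 38 can contain at most one of each pair {x, 38−x}, plus the 8 elements whose complement lies outside the range or equal to its own complement.
The integers 4, …, 19 (16 of them) are such a set: any two sum to at least 4+5 = 9 and at most 18+19 = 37 < 38.
By pigeonhole, any 17th integer completes one of the 8 pairs, so 17 choices force a sum of 38.

17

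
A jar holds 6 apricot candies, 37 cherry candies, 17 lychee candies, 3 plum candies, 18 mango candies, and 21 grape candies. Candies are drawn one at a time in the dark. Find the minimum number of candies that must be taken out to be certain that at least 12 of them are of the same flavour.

54

The 6 flavours are the holes; the candies drawn are the pigeons.
To avoid 12 of any one flavour, the worst case takes at most 11 of each flavour, or every candy of a flavour that has fewer than 11.
That gives 6 + 11 + 11 + 3 + 11 + 11 = 53 candies with no flavour reaching 12.
The next candy forces some flavour to 12, so 53 + 1 = 54.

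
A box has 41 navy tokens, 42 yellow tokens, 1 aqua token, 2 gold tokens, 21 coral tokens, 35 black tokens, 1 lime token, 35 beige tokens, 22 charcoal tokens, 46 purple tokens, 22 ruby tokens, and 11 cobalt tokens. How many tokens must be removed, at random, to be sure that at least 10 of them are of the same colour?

An adversary could hand out at most 9 tokens per colour (aqua, gold, lime run out sooner): 9 + 9 + 1 + 2 + 9 + 9 + 1 + 9 + 9 + 9 + 9 + 9 = 85 tokens and still no colour has 10.
By the pigeonhole principle, one more token lands in a colour already at 9, so 86 draws are enough and 85 are not.

86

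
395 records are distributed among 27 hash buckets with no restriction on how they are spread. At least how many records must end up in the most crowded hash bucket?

15

The 27 hash buckets are the holes and the 395 records are the pigeons.
If every hash bucket held at most 14 records, the total would be at most 27 × 14 = 378, which is less than 395.
So some hash bucket holds at least ⌈395/27⌉ = 15 records.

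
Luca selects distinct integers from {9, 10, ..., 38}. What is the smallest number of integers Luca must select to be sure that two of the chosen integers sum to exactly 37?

A set avoiding the sum 37 can contain at most one of each pair {x, 37−x}, plus the 10 elements whose complement lies outside the range.
The integers 19, …, 38 (20 of them) are such a set: any two sum to at least 19+20 = 39 > 37.
Pigeonhole: any 21st integer completes one of the 10 pairs, so 21 choices force a sum of 37.

21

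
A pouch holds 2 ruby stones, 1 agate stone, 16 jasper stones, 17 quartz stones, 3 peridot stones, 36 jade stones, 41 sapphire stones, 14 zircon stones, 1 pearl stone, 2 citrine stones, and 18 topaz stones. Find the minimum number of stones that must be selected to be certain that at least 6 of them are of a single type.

40

An adversary could hand out at most 5 stones per type (5 types run out sooner): 2 + 1 + 5 + 5 + 3 + 5 + 5 + 5 + 1 + 2 + 5 = 39 stones and still no type has 6.
Pigeonhole: one more stone lands in a type already at 5, so 40 draws are enough and 39 are not.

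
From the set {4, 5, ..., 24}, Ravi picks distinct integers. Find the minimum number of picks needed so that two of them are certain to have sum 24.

14

Group the elements by complementary pair {x, 24−x}: {4,20}, {5,19}, {6,18}, …, giving 8 two-element pairs, the single value 12 (it cannot pair with itself since the integers are distinct), and 4 integers whose partner 24−x falls outside [4,24].
Treating each of those 13 groups as a pigeonhole, one can pick one integer per group — 13 integers — with no two summing to 24.
The 14th integer lands in an occupied pair, forcing a sum of 24.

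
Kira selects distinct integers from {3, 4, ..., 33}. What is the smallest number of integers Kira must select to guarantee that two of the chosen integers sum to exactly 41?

19

Two chosen integers sum to 41 exactly when both halves of some pair {x, 41−x} with 8 ≤ x ≤ 41−x ≤ 33 are chosen — 13 such pairs.
The remaining 5 elements (those with no distinct partner in range) can never complete a 41-sum, so the worst case takes all of them and one from each pair: 5 + 13 = 18.
The 19th integer has to be the second member of some pair, so 18 + 1 = 19.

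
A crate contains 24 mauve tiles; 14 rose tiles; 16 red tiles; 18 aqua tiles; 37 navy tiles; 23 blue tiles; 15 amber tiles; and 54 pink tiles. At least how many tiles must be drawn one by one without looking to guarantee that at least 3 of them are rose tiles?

190

In the worst case for collecting rose tiles, every non-rose tile comes out first.
There are 24 + 16 + 18 + 37 + 23 + 15 + 54 = 187 non-rose tiles altogether.
After those, each further tile must be rose, so 187 + 3 = 190 draws guarantee 3 rose tiles.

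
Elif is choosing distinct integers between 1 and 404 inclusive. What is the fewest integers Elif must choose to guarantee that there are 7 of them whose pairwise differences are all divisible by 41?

Integers whose pairwise differences are multiples of 41 are exactly those sharing a remainder mod 41. By pigeonhole, the 41 residue classes mod 41 are the pigeonholes.
With 246 integers one could put 6 in each residue class and have no class reach 7.
The 247th integer pushes some class to 7, so 41·6 + 1 = 247.

247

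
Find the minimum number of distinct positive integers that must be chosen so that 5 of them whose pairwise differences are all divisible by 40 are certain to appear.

161

Integers whose pairwise differences are multiples of 40 are exactly those sharing a remainder mod 40. The 40 residue classes mod 40 are the pigeonholes.
With 160 integers one could put 4 in each residue class and have no class reach 5.
The 161st integer pushes some class to 5, so 40·4 + 1 = 161.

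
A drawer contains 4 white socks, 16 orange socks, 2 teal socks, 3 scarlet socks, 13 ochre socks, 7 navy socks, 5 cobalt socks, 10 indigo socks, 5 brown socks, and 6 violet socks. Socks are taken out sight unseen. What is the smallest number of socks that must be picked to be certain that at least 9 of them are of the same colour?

An adversary could hand out at most 8 socks per colour (7 colours run out sooner): 4 + 8 + 2 + 3 + 8 + 7 + 5 + 8 + 5 + 6 = 56 socks and still no colour has 9.
By the pigeonhole principle, one more sock lands in a colour already at 8, so 57 draws are enough and 56 are not.

57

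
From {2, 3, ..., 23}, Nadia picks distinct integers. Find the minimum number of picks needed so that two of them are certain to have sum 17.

Two chosen integers sum to 17 exactly when both halves of some pair {x, 17−x} with 2 ≤ x ≤ 17−x ≤ 15 are chosen — 7 such pairs.
The remaining 8 elements (those with no distinct partner in range) can never complete a 17-sum, so the worst case takes all of them and one from each pair: 8 + 7 = 15.
By the pigeonhole principle, the 16th integer has to be the second member of some pair, so 15 + 1 = 16.

16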